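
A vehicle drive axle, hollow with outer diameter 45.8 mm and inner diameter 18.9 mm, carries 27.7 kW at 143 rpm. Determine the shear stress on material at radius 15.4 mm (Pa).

6.79e7 Pa

ω = 2π·143/60 = 14.97 rad/s, so T = P/ω = 27.7×10³ / 14.97 = 1850 N·m.
J = π(d_o⁴ − d_i⁴)/32 = π(0.0458⁴ − 0.0189⁴)/32 = 4.195×10^-7 m⁴.
Shear stress varies linearly with radius: τ = T·r/J = 1850 × 0.0154 / 4.195×10^-7 = 6.791×10^7 Pa.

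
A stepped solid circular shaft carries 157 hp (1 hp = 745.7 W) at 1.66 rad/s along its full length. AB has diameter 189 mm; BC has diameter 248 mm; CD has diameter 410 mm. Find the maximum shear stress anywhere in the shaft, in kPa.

ω = 1.66 rad/s, so T = P/ω = 157×745.7 / 1.660 = 70530 N·m.
Under the same torque, τ_max = 16T/(πd³) is largest where d is smallest — segment AB (d = 189 mm).
τ_max = 16·70530/(π·(0.189)³) = 5.320×10^7 Pa.

53200 kPa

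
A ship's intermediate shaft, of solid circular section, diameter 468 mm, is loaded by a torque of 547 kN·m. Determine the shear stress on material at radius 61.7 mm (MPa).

7.17 MPa

J = πd⁴/32 = π(0.468)⁴/32 = 4.710×10^-3 m⁴.
Shear stress varies linearly with radius: τ = T·r/J = 547000 × 0.0617 / 4.710×10^-3 = 7.166×10^6 Pa.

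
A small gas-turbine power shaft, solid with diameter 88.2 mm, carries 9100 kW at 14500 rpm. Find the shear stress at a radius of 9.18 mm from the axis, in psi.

1340 psi

ω = 2π·14500/60 = 1518 rad/s, so T = P/ω = 9100×10³ / 1518 = 5993 N·m.
J = πd⁴/32 = π(0.0882)⁴/32 = 5.941×10^-6 m⁴.
Shear stress varies linearly with radius: τ = T·r/J = 5993 × 0.00918 / 5.941×10^-6 = 9.260×10^6 Pa.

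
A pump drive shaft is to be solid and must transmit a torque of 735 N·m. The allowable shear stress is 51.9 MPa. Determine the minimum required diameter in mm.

For a solid shaft τ_max = 16T/(πd³), so d = (16T/(π τ_allow))^(1/3) = (16·735.0/(π·5.19×10^7))^(1/3) = 0.04163 m.

41.6 mm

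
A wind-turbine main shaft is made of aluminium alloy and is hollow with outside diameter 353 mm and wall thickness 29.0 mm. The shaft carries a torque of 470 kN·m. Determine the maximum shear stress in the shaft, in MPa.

106 MPa

J = π(d_o⁴ − d_i⁴)/32 = π(0.353⁴ − 0.295⁴)/32 = 7.809×10^-4 m⁴.
τ_max = T·r/J = 470000 × 0.176 / 7.809×10^-4 = 1.062×10^8 Pa.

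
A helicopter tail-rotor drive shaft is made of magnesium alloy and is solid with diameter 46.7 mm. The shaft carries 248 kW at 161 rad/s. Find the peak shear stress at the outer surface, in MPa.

ω = 161 rad/s, so T = P/ω = 248×10³ / 161.0 = 1540 N·m.
J = πd⁴/32 = π(0.0467)⁴/32 = 4.669×10^-7 m⁴.
τ_max = T·r/J = 1540 × 0.0234 / 4.669×10^-7 = 7.703×10^7 Pa.

77.0 MPa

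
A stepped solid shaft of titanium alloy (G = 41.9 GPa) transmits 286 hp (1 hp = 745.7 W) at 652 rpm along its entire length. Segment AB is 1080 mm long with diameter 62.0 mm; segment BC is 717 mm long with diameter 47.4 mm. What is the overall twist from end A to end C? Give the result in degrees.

ω = 2π·652/60 = 68.28 rad/s, so T = P/ω = 286×745.7 / 68.28 = 3124 N·m.
J_AB = π(0.0620)⁴/32 = 1.45×10^-6 m⁴; J_BC = π(0.0474)⁴/32 = 4.96×10^-7 m⁴.
θ = (T/G)·Σ L_i/J_i = (3124/41.9×10⁹)·(1.08/1.45×10^-6 + 0.717/4.96×10^-7) = 0.1634 rad.

9.36°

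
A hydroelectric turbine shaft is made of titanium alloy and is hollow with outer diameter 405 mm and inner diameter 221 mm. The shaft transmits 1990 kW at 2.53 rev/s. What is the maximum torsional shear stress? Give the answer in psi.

ω = 2π·2.53 = 15.90 rad/s, so T = P/ω = 1990×10³ / 15.90 = 125200 N·m.
J = π(d_o⁴ − d_i⁴)/32 = π(0.405⁴ − 0.221⁴)/32 = 2.407×10^-3 m⁴.
τ_max = T·r/J = 125200 × 0.203 / 2.407×10^-3 = 1.053×10^7 Pa.

1530 psi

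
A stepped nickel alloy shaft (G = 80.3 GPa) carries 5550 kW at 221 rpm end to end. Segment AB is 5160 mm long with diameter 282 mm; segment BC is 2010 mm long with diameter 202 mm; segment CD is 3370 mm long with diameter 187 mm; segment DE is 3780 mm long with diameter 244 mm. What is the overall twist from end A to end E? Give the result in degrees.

10.2°

ω = 2π·221/60 = 23.14 rad/s, so T = P/ω = 5550×10³ / 23.14 = 239800 N·m.
J_AB = π(0.282)⁴/32 = 6.21×10^-4 m⁴; J_BC = π(0.202)⁴/32 = 1.63×10^-4 m⁴; J_CD = π(0.187)⁴/32 = 1.20×10^-4 m⁴; J_DE = π(0.244)⁴/32 = 3.48×10^-4 m⁴.
θ = (T/G)·Σ L_i/J_i = (239800/80.3×10⁹)·(5.16/6.21×10^-4 + 2.01/1.63×10^-4 + 3.37/1.20×10^-4 + 3.78/3.48×10^-4) = 0.1778 rad.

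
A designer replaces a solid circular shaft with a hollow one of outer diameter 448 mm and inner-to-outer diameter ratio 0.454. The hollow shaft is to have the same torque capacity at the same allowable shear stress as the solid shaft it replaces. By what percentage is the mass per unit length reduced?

18.3 %

Equal τ_max and T ⇒ the solid shaft needs d_s³ = d_o³(1−k⁴), so d_s = 448·(1−0.454⁴)^(1/3) = 441.6 mm.
Area ratio A_h/A_s = d_o²(1−k²)/d_s² = (1−k²)/(1−k⁴)^(2/3) = 0.8172.
Mass saving = 1 − 0.8172 = 18.3 %.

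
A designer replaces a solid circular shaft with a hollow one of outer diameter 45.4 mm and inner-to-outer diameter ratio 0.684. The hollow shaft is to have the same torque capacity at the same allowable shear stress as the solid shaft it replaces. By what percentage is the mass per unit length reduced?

37.3 %

Equal τ_max and T ⇒ the solid shaft needs d_s³ = d_o³(1−k⁴), so d_s = 45.4·(1−0.684⁴)^(1/3) = 41.81 mm.
Area ratio A_h/A_s = d_o²(1−k²)/d_s² = (1−k²)/(1−k⁴)^(2/3) = 0.6274.
Mass saving = 1 − 0.6274 = 37.3 %.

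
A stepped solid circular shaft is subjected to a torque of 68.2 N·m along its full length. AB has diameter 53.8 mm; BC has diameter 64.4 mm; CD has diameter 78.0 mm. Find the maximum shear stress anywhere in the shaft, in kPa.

Under the same torque, τ_max = 16T/(πd³) is largest where d is smallest — segment AB (d = 53.8 mm).
τ_max = 16·68.20/(π·(0.0538)³) = 2.231×10^6 Pa.

2230 kPa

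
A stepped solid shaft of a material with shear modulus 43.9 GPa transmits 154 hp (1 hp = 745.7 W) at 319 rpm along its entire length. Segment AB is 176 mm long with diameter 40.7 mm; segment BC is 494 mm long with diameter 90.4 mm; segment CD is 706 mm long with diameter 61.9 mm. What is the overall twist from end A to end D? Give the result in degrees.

ω = 2π·319/60 = 33.41 rad/s, so T = P/ω = 154×745.7 / 33.41 = 3438 N·m.
J_AB = π(0.0407)⁴/32 = 2.69×10^-7 m⁴; J_BC = π(0.0904)⁴/32 = 6.56×10^-6 m⁴; J_CD = π(0.0619)⁴/32 = 1.44×10^-6 m⁴.
θ = (T/G)·Σ L_i/J_i = (3438/43.9×10⁹)·(0.176/2.69×10^-7 + 0.494/6.56×10^-6 + 0.706/1.44×10^-6) = 0.09542 rad.

5.47°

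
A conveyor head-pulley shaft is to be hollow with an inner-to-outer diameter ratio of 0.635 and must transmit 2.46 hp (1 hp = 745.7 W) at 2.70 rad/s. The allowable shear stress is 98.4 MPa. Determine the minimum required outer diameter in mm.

ω = 2.70 rad/s, so T = P/ω = 2.46×745.7 / 2.700 = 679.4 N·m.
For a hollow shaft with d_i/d_o = 0.635: τ_max = 16T/(π d_o³ (1−k⁴)), so d_o = [16T/(π τ_allow (1−k⁴))]^(1/3) = [16·679.4/(π·9.84×10^7·0.8374)]^(1/3) = 0.03476 m.

34.8 mm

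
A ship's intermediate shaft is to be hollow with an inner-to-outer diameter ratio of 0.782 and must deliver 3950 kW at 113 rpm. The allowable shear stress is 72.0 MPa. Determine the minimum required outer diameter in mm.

335 mm

ω = 2π·113/60 = 11.83 rad/s, so T = P/ω = 3950×10³ / 11.83 = 333800 N·m.
For a hollow shaft with d_i/d_o = 0.782: τ_max = 16T/(π d_o³ (1−k⁴)), so d_o = [16T/(π τ_allow (1−k⁴))]^(1/3) = [16·333800/(π·7.20×10^7·0.6260)]^(1/3) = 0.3354 m.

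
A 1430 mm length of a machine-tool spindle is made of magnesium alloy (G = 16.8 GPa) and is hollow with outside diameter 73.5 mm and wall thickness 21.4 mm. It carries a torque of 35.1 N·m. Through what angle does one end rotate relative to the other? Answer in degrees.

0.0616°

J = π(d_o⁴ − d_i⁴)/32 = π(0.0735⁴ − 0.0307⁴)/32 = 2.778×10^-6 m⁴.
θ = T·L/(G·J) = 35.10 × 1.43 / (16.8×10⁹ × 2.778×10^-6) = 1.075×10^-3 rad.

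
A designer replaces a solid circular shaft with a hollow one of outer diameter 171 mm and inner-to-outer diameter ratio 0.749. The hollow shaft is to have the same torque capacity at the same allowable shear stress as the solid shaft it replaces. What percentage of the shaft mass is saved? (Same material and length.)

Equal τ_max and T ⇒ the solid shaft needs d_s³ = d_o³(1−k⁴), so d_s = 171·(1−0.749⁴)^(1/3) = 150.8 mm.
Area ratio A_h/A_s = d_o²(1−k²)/d_s² = (1−k²)/(1−k⁴)^(2/3) = 0.5648.
Mass saving = 1 − 0.5648 = 43.5 %.

43.5 %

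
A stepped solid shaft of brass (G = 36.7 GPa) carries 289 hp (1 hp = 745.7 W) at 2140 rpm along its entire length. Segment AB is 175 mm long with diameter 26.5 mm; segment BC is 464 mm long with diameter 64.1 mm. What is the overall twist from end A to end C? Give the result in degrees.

ω = 2π·2140/60 = 224.1 rad/s, so T = P/ω = 289×745.7 / 224.1 = 961.7 N·m.
J_AB = π(0.0265)⁴/32 = 4.84×10^-8 m⁴; J_BC = π(0.0641)⁴/32 = 1.66×10^-6 m⁴.
θ = (T/G)·Σ L_i/J_i = (961.7/36.7×10⁹)·(0.175/4.84×10^-8 + 0.464/1.66×10^-6) = 0.1020 rad.

5.85°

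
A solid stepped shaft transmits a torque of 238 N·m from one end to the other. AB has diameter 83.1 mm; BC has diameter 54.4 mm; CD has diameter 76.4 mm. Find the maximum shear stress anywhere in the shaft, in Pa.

Under the same torque, τ_max = 16T/(πd³) is largest where d is smallest — segment BC (d = 54.4 mm).
τ_max = 16·238.0/(π·(0.0544)³) = 7.529×10^6 Pa.

7.53e6 Pa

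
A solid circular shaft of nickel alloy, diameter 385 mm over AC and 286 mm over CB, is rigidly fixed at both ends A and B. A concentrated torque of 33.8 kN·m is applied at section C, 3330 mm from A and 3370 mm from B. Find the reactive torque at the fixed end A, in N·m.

26000 N·m

Compatibility: T_A·a/J_AC = T_B·b/J_CB with T_A + T_B = T₀.
J_AC = 2.16×10^-3 m⁴, J_CB = 6.57×10^-4 m⁴, so T_A = T₀·(J_AC/a)/((J_AC/a)+(J_CB/b)) = 25980 N·m, T_B = 7818 N·m.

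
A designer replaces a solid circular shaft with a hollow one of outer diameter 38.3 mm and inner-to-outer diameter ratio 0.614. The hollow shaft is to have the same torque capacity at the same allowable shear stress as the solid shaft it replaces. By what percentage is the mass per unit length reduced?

Equal τ_max and T ⇒ the solid shaft needs d_s³ = d_o³(1−k⁴), so d_s = 38.3·(1−0.614⁴)^(1/3) = 36.39 mm.
Area ratio A_h/A_s = d_o²(1−k²)/d_s² = (1−k²)/(1−k⁴)^(2/3) = 0.6900.
Mass saving = 1 − 0.6900 = 31.0 %.

31.0 %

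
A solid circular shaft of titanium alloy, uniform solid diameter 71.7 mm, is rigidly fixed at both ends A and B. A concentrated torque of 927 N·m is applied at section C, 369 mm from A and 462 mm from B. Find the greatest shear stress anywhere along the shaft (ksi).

With uniform GJ and both ends fixed, compatibility θ_AC = θ_CB gives T_A·a = T_B·b, together with T_A + T_B = T₀.
T_A = T₀·b/(a+b) = 927.0·462/831.0 = 515.4 N·m; T_B = 411.6 N·m.
τ in each portion: τ_AC = 7.12×10^6 Pa, τ_CB = 5.69×10^6 Pa; maximum is in AC.
τ_max = T_AC·r/J = 515.4·0.0358/2.59×10^-6 = 7.121×10^6 Pa.

1.03 ksi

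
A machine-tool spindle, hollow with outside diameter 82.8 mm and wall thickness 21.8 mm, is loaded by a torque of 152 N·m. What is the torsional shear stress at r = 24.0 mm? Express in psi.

J = π(d_o⁴ − d_i⁴)/32 = π(0.0828⁴ − 0.0392⁴)/32 = 4.383×10^-6 m⁴.
Shear stress varies linearly with radius: τ = T·r/J = 152.0 × 0.0240 / 4.383×10^-6 = 8.324×10^5 Pa.

121 psi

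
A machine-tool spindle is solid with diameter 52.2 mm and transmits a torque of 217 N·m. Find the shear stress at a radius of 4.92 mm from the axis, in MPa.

1.46 MPa

J = πd⁴/32 = π(0.0522)⁴/32 = 7.289×10^-7 m⁴.
Shear stress varies linearly with radius: τ = T·r/J = 217.0 × 0.00492 / 7.289×10^-7 = 1.465×10^6 Pa.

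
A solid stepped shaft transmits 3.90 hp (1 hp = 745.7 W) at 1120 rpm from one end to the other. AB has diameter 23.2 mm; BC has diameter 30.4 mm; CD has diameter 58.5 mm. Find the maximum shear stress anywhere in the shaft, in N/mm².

10.1 N/mm²

ω = 2π·1120/60 = 117.3 rad/s, so T = P/ω = 3.90×745.7 / 117.3 = 24.80 N·m.
Under the same torque, τ_max = 16T/(πd³) is largest where d is smallest — segment AB (d = 23.2 mm).
τ_max = 16·24.80/(π·(0.0232)³) = 1.011×10^7 Pa.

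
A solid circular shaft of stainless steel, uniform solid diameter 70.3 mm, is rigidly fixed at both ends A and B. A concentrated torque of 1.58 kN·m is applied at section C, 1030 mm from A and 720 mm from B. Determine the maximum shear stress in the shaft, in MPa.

13.6 MPa

With uniform GJ and both ends fixed, compatibility θ_AC = θ_CB gives T_A·a = T_B·b, together with T_A + T_B = T₀.
T_A = T₀·b/(a+b) = 1580·720/1750 = 650.1 N·m; T_B = 929.9 N·m.
τ in each portion: τ_AC = 9.53×10^6 Pa, τ_CB = 1.36×10^7 Pa; maximum is in CB.
τ_max = T_CB·r/J = 929.9·0.0352/2.40×10^-6 = 1.363×10^7 Pa.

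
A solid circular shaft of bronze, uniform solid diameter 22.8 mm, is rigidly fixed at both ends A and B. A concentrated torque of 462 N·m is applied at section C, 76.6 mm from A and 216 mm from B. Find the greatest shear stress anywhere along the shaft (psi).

With uniform GJ and both ends fixed, compatibility θ_AC = θ_CB gives T_A·a = T_B·b, together with T_A + T_B = T₀.
T_A = T₀·b/(a+b) = 462.0·216/292.6 = 341.1 N·m; T_B = 120.9 N·m.
τ in each portion: τ_AC = 1.47×10^8 Pa, τ_CB = 5.20×10^7 Pa; maximum is in AC.
τ_max = T_AC·r/J = 341.1·0.0114/2.65×10^-8 = 1.466×10^8 Pa.

21300 psi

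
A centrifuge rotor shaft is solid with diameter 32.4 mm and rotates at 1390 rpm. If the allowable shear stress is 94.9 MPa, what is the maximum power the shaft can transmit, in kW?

J = πd⁴/32 = π(0.0324)⁴/32 = 1.082×10^-7 m⁴.
T_max = τ_allow·J/r = 9.49×10^7 × 1.082×10^-7 / 0.0162 = 633.8 N·m.
ω = 2π·1390/60 = 145.6 rad/s, so P_max = T_max·ω = 9.225×10^4 W.

92.3 kW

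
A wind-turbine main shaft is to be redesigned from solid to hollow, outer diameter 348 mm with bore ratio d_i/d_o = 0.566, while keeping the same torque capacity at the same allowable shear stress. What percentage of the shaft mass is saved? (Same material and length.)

26.9 %

Equal τ_max and T ⇒ the solid shaft needs d_s³ = d_o³(1−k⁴), so d_s = 348·(1−0.566⁴)^(1/3) = 335.7 mm.
Area ratio A_h/A_s = d_o²(1−k²)/d_s² = (1−k²)/(1−k⁴)^(2/3) = 0.7305.
Mass saving = 1 − 0.7305 = 26.9 %.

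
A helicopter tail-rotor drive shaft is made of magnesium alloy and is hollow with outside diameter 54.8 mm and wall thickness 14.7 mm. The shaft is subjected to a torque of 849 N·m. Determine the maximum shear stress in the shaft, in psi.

4000 psi

J = π(d_o⁴ − d_i⁴)/32 = π(0.0548⁴ − 0.0254⁴)/32 = 8.445×10^-7 m⁴.
τ_max = T·r/J = 849.0 × 0.0274 / 8.445×10^-7 = 2.755×10^7 Pa.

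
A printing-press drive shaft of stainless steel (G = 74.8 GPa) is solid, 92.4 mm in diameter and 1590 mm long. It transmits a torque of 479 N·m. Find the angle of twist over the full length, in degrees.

0.0815°

J = πd⁴/32 = π(0.0924)⁴/32 = 7.156×10^-6 m⁴.
θ = T·L/(G·J) = 479.0 × 1.59 / (74.8×10⁹ × 7.156×10^-6) = 1.423×10^-3 rad.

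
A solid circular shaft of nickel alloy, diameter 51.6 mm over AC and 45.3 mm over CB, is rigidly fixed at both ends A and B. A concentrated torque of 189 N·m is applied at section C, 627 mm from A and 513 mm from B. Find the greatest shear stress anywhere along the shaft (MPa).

4.36 MPa

Compatibility: T_A·a/J_AC = T_B·b/J_CB with T_A + T_B = T₀.
J_AC = 6.96×10^-7 m⁴, J_CB = 4.13×10^-7 m⁴, so T_A = T₀·(J_AC/a)/((J_AC/a)+(J_CB/b)) = 109.5 N·m, T_B = 79.50 N·m.
τ in each portion: τ_AC = 4.06×10^6 Pa, τ_CB = 4.36×10^6 Pa; maximum is in CB.
τ_max = T_CB·r/J = 79.50·0.0226/4.13×10^-7 = 4.355×10^6 Pa.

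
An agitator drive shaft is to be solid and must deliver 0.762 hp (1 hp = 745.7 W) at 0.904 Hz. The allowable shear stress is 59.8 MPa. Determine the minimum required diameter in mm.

ω = 2π·0.904 = 5.680 rad/s, so T = P/ω = 0.762×745.7 / 5.680 = 100.0 N·m.
For a solid shaft τ_max = 16T/(πd³), so d = (16T/(π τ_allow))^(1/3) = (16·100.0/(π·5.98×10^7))^(1/3) = 0.02042 m.

20.4 mm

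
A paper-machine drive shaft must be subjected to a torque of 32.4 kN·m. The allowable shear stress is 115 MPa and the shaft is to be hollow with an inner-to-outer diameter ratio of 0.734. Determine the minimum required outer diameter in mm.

For a hollow shaft with d_i/d_o = 0.734: τ_max = 16T/(π d_o³ (1−k⁴)), so d_o = [16T/(π τ_allow (1−k⁴))]^(1/3) = [16·32400/(π·1.15×10^8·0.7097)]^(1/3) = 0.1264 m.

126 mm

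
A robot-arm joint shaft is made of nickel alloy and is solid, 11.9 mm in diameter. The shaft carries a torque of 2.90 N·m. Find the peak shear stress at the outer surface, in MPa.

J = πd⁴/32 = π(0.0119)⁴/32 = 1.969×10^-9 m⁴.
τ_max = T·r/J = 2.900 × 0.00595 / 1.969×10^-9 = 8.765×10^6 Pa.

8.76 MPa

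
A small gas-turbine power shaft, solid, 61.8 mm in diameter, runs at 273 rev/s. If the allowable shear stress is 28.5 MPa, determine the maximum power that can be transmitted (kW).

2270 kW

J = πd⁴/32 = π(0.0618)⁴/32 = 1.432×10^-6 m⁴.
T_max = τ_allow·J/r = 2.85×10^7 × 1.432×10^-6 / 0.0309 = 1321 N·m.
ω = 2π·273 = 1715 rad/s, so P_max = T_max·ω = 2.266×10^6 W.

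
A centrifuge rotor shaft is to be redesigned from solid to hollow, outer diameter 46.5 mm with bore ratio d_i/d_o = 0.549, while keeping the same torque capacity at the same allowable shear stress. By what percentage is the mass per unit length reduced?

Equal τ_max and T ⇒ the solid shaft needs d_s³ = d_o³(1−k⁴), so d_s = 46.5·(1−0.549⁴)^(1/3) = 45.05 mm.
Area ratio A_h/A_s = d_o²(1−k²)/d_s² = (1−k²)/(1−k⁴)^(2/3) = 0.7444.
Mass saving = 1 − 0.7444 = 25.6 %.

25.6 %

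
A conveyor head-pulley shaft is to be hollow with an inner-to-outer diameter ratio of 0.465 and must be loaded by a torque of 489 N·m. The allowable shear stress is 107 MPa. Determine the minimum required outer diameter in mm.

For a hollow shaft with d_i/d_o = 0.465: τ_max = 16T/(π d_o³ (1−k⁴)), so d_o = [16T/(π τ_allow (1−k⁴))]^(1/3) = [16·489.0/(π·1.07×10^8·0.9532)]^(1/3) = 0.02901 m.

29.0 mm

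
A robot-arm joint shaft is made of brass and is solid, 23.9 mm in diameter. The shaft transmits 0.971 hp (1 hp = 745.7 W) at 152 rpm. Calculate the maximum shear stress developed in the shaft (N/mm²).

ω = 2π·152/60 = 15.92 rad/s, so T = P/ω = 0.971×745.7 / 15.92 = 45.49 N·m.
J = πd⁴/32 = π(0.0239)⁴/32 = 3.203×10^-8 m⁴.
τ_max = T·r/J = 45.49 × 0.0119 / 3.203×10^-8 = 1.697×10^7 Pa.

17.0 N/mm²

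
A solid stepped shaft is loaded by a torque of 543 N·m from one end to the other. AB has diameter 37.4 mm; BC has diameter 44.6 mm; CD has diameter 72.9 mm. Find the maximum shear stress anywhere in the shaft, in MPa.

Under the same torque, τ_max = 16T/(πd³) is largest where d is smallest — segment AB (d = 37.4 mm).
τ_max = 16·543.0/(π·(0.0374)³) = 5.286×10^7 Pa.

52.9 MPa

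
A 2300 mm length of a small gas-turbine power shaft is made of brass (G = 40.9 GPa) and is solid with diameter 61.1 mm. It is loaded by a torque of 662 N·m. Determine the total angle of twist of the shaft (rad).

J = πd⁴/32 = π(0.0611)⁴/32 = 1.368×10^-6 m⁴.
θ = T·L/(G·J) = 662.0 × 2.30 / (40.9×10⁹ × 1.368×10^-6) = 0.02721 rad.

0.0272 rad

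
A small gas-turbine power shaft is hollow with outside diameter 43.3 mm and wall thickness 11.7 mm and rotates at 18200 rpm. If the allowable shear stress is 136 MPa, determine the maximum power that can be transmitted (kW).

3950 kW

J = π(d_o⁴ − d_i⁴)/32 = π(0.0433⁴ − 0.0199⁴)/32 = 3.297×10^-7 m⁴.
T_max = τ_allow·J/r = 1.36×10^8 × 3.297×10^-7 / 0.0216 = 2071 N·m.
ω = 2π·18200/60 = 1906 rad/s, so P_max = T_max·ω = 3.947×10^6 W.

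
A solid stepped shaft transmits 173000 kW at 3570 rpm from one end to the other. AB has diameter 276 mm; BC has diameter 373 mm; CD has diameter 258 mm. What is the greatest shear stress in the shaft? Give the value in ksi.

ω = 2π·3570/60 = 373.8 rad/s, so T = P/ω = 173000×10³ / 373.8 = 462800 N·m.
Under the same torque, τ_max = 16T/(πd³) is largest where d is smallest — segment CD (d = 258 mm).
τ_max = 16·462800/(π·(0.258)³) = 1.372×10^8 Pa.

19.9 ksi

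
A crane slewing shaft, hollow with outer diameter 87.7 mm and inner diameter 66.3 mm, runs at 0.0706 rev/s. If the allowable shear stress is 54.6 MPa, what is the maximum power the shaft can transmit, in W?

2160 W

J = π(d_o⁴ − d_i⁴)/32 = π(0.0877⁴ − 0.0663⁴)/32 = 3.911×10^-6 m⁴.
T_max = τ_allow·J/r = 5.46×10^7 × 3.911×10^-6 / 0.0439 = 4869 N·m.
ω = 2π·0.0706 = 0.4436 rad/s, so P_max = T_max·ω = 2160 W.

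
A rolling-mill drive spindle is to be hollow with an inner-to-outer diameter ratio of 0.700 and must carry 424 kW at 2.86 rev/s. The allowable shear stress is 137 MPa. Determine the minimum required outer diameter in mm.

ω = 2π·2.86 = 17.97 rad/s, so T = P/ω = 424×10³ / 17.97 = 23590 N·m.
For a hollow shaft with d_i/d_o = 0.700: τ_max = 16T/(π d_o³ (1−k⁴)), so d_o = [16T/(π τ_allow (1−k⁴))]^(1/3) = [16·23590/(π·1.37×10^8·0.7599)]^(1/3) = 0.1049 m.

105 mm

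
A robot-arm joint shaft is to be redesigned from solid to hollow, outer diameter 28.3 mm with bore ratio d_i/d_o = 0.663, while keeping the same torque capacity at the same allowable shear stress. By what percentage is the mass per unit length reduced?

35.3 %

Equal τ_max and T ⇒ the solid shaft needs d_s³ = d_o³(1−k⁴), so d_s = 28.3·(1−0.663⁴)^(1/3) = 26.35 mm.
Area ratio A_h/A_s = d_o²(1−k²)/d_s² = (1−k²)/(1−k⁴)^(2/3) = 0.6467.
Mass saving = 1 − 0.6467 = 35.3 %.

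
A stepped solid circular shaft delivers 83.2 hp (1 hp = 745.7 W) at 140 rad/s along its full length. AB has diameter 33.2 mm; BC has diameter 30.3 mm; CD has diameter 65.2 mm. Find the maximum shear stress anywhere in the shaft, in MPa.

ω = 140 rad/s, so T = P/ω = 83.2×745.7 / 140.0 = 443.2 N·m.
Under the same torque, τ_max = 16T/(πd³) is largest where d is smallest — segment BC (d = 30.3 mm).
τ_max = 16·443.2/(π·(0.0303)³) = 8.113×10^7 Pa.

81.1 MPa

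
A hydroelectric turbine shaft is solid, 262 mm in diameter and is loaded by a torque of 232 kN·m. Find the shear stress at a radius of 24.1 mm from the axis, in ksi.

1.75 ksi

J = πd⁴/32 = π(0.262)⁴/32 = 4.626×10^-4 m⁴.
Shear stress varies linearly with radius: τ = T·r/J = 232000 × 0.0241 / 4.626×10^-4 = 1.209×10^7 Pa.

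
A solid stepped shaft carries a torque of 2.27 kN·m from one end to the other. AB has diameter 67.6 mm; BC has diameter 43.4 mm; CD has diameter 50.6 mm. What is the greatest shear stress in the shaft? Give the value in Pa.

Under the same torque, τ_max = 16T/(πd³) is largest where d is smallest — segment BC (d = 43.4 mm).
τ_max = 16·2270/(π·(0.0434)³) = 1.414×10^8 Pa.

1.41e8 Pa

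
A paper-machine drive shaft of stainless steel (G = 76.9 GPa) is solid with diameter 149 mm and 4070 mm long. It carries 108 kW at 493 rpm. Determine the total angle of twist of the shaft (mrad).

ω = 2π·493/60 = 51.63 rad/s, so T = P/ω = 108×10³ / 51.63 = 2092 N·m.
J = πd⁴/32 = π(0.149)⁴/32 = 4.839×10^-5 m⁴.
θ = T·L/(G·J) = 2092 × 4.07 / (76.9×10⁹ × 4.839×10^-5) = 2.288×10^-3 rad.

2.29 mrad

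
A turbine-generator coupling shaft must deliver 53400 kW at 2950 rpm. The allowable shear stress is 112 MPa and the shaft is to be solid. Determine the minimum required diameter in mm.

ω = 2π·2950/60 = 308.9 rad/s, so T = P/ω = 53400×10³ / 308.9 = 172900 N·m.
For a solid shaft τ_max = 16T/(πd³), so d = (16T/(π τ_allow))^(1/3) = (16·172900/(π·1.12×10^8))^(1/3) = 0.1988 m.

199 mm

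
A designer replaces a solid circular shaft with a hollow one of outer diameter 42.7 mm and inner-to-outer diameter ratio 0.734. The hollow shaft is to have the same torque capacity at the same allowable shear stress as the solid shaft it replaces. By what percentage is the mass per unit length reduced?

42.0 %

Equal τ_max and T ⇒ the solid shaft needs d_s³ = d_o³(1−k⁴), so d_s = 42.7·(1−0.734⁴)^(1/3) = 38.09 mm.
Area ratio A_h/A_s = d_o²(1−k²)/d_s² = (1−k²)/(1−k⁴)^(2/3) = 0.5797.
Mass saving = 1 − 0.5797 = 42.0 %.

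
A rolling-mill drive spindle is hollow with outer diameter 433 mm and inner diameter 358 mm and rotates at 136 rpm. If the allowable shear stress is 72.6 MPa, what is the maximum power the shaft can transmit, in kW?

8780 kW

J = π(d_o⁴ − d_i⁴)/32 = π(0.433⁴ − 0.358⁴)/32 = 1.838×10^-3 m⁴.
T_max = τ_allow·J/r = 7.26×10^7 × 1.838×10^-3 / 0.216 = 616500 N·m.
ω = 2π·136/60 = 14.24 rad/s, so P_max = T_max·ω = 8.780×10^6 W.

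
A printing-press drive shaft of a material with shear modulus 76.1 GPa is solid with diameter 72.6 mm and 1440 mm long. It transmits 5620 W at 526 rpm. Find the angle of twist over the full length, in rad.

ω = 2π·526/60 = 55.08 rad/s, so T = P/ω = 5620 / 55.08 = 102.0 N·m.
J = πd⁴/32 = π(0.0726)⁴/32 = 2.727×10^-6 m⁴.
θ = T·L/(G·J) = 102.0 × 1.44 / (76.1×10⁹ × 2.727×10^-6) = 7.079×10^-4 rad.

7.08e-4 rad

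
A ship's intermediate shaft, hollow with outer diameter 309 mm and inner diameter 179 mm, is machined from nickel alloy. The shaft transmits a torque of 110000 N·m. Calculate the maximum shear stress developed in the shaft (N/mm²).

J = π(d_o⁴ − d_i⁴)/32 = π(0.309⁴ − 0.179⁴)/32 = 7.942×10^-4 m⁴.
τ_max = T·r/J = 110000 × 0.154 / 7.942×10^-4 = 2.140×10^7 Pa.

21.4 N/mm²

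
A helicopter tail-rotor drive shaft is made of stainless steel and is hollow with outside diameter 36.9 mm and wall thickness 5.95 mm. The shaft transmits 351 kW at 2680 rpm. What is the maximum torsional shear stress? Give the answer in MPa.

ω = 2π·2680/60 = 280.6 rad/s, so T = P/ω = 351×10³ / 280.6 = 1251 N·m.
J = π(d_o⁴ − d_i⁴)/32 = π(0.0369⁴ − 0.0250⁴)/32 = 1.437×10^-7 m⁴.
τ_max = T·r/J = 1251 × 0.0184 / 1.437×10^-7 = 1.606×10^8 Pa.

161 MPa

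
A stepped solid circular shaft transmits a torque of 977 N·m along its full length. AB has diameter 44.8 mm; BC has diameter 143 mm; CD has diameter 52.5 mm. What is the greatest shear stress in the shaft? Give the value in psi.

Under the same torque, τ_max = 16T/(πd³) is largest where d is smallest — segment AB (d = 44.8 mm).
τ_max = 16·977.0/(π·(0.0448)³) = 5.534×10^7 Pa.

8030 psi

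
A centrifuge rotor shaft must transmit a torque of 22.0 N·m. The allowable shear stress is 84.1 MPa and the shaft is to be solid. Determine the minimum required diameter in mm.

11.0 mm

For a solid shaft τ_max = 16T/(πd³), so d = (16T/(π τ_allow))^(1/3) = (16·22.00/(π·8.41×10^7))^(1/3) = 0.01100 m.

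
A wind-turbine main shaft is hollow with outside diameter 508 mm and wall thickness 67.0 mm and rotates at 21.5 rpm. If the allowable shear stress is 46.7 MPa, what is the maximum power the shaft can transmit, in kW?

J = π(d_o⁴ − d_i⁴)/32 = π(0.508⁴ − 0.374⁴)/32 = 4.617×10^-3 m⁴.
T_max = τ_allow·J/r = 4.67×10^7 × 4.617×10^-3 / 0.254 = 848900 N·m.
ω = 2π·21.5/60 = 2.251 rad/s, so P_max = T_max·ω = 1.911×10^6 W.

1910 kW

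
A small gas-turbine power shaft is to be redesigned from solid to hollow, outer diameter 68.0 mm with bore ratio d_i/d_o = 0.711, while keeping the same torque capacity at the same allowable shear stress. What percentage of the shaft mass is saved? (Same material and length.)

Equal τ_max and T ⇒ the solid shaft needs d_s³ = d_o³(1−k⁴), so d_s = 68.0·(1−0.711⁴)^(1/3) = 61.63 mm.
Area ratio A_h/A_s = d_o²(1−k²)/d_s² = (1−k²)/(1−k⁴)^(2/3) = 0.6020.
Mass saving = 1 − 0.6020 = 39.8 %.

39.8 %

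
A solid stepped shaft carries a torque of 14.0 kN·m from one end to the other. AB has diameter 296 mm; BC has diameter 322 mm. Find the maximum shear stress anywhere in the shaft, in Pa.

2.75e6 Pa

Under the same torque, τ_max = 16T/(πd³) is largest where d is smallest — segment AB (d = 296 mm).
τ_max = 16·14000/(π·(0.296)³) = 2.749×10^6 Pa.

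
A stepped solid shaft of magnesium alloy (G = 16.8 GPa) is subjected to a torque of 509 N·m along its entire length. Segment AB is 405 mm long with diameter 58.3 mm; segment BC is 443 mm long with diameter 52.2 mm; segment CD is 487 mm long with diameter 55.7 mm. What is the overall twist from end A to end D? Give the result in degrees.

J_AB = π(0.0583)⁴/32 = 1.13×10^-6 m⁴; J_BC = π(0.0522)⁴/32 = 7.29×10^-7 m⁴; J_CD = π(0.0557)⁴/32 = 9.45×10^-7 m⁴.
θ = (T/G)·Σ L_i/J_i = (509.0/16.8×10⁹)·(0.405/1.13×10^-6 + 0.443/7.29×10^-7 + 0.487/9.45×10^-7) = 0.04485 rad.

2.57°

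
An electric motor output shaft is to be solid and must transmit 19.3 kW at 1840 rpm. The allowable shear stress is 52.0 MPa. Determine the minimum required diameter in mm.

ω = 2π·1840/60 = 192.7 rad/s, so T = P/ω = 19.3×10³ / 192.7 = 100.2 N·m.
For a solid shaft τ_max = 16T/(πd³), so d = (16T/(π τ_allow))^(1/3) = (16·100.2/(π·5.20×10^7))^(1/3) = 0.02141 m.

21.4 mm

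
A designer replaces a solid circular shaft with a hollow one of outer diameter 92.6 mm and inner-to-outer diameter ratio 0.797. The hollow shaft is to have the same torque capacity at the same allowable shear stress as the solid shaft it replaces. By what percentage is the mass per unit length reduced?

Equal τ_max and T ⇒ the solid shaft needs d_s³ = d_o³(1−k⁴), so d_s = 92.6·(1−0.797⁴)^(1/3) = 77.95 mm.
Area ratio A_h/A_s = d_o²(1−k²)/d_s² = (1−k²)/(1−k⁴)^(2/3) = 0.5148.
Mass saving = 1 − 0.5148 = 48.5 %.

48.5 %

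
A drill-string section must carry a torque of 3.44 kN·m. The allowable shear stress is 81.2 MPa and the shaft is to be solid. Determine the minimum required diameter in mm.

60.0 mm

For a solid shaft τ_max = 16T/(πd³), so d = (16T/(π τ_allow))^(1/3) = (16·3440/(π·8.12×10^7))^(1/3) = 0.05998 m.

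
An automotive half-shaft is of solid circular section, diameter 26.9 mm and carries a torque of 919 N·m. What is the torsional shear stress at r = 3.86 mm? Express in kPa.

69000 kPa

J = πd⁴/32 = π(0.0269)⁴/32 = 5.141×10^-8 m⁴.
Shear stress varies linearly with radius: τ = T·r/J = 919.0 × 0.00386 / 5.141×10^-8 = 6.901×10^7 Pa.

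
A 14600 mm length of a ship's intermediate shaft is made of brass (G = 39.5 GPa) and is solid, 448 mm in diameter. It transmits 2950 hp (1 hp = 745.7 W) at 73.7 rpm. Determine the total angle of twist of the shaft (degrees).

1.53°

ω = 2π·73.7/60 = 7.718 rad/s, so T = P/ω = 2950×745.7 / 7.718 = 285000 N·m.
J = πd⁴/32 = π(0.448)⁴/32 = 3.955×10^-3 m⁴.
θ = T·L/(G·J) = 285000 × 14.6 / (39.5×10⁹ × 3.955×10^-3) = 0.02664 rad.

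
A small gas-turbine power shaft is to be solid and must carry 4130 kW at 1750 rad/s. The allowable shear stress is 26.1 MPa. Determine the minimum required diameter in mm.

ω = 1750 rad/s, so T = P/ω = 4130×10³ / 1750 = 2360 N·m.
For a solid shaft τ_max = 16T/(πd³), so d = (16T/(π τ_allow))^(1/3) = (16·2360/(π·2.61×10^7))^(1/3) = 0.07722 m.

77.2 mm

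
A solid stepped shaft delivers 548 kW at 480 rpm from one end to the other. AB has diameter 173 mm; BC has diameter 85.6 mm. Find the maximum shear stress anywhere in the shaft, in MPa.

88.5 MPa

ω = 2π·480/60 = 50.27 rad/s, so T = P/ω = 548×10³ / 50.27 = 10900 N·m.
Under the same torque, τ_max = 16T/(πd³) is largest where d is smallest — segment BC (d = 85.6 mm).
τ_max = 16·10900/(π·(0.0856)³) = 8.852×10^7 Pa.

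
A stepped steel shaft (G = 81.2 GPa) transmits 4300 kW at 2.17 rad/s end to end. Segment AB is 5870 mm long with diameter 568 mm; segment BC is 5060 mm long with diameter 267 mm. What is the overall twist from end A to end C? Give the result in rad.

0.262 rad

ω = 2.17 rad/s, so T = P/ω = 4300×10³ / 2.170 = 1.982e6 N·m.
J_AB = π(0.568)⁴/32 = 0.0102 m⁴; J_BC = π(0.267)⁴/32 = 4.99×10^-4 m⁴.
θ = (T/G)·Σ L_i/J_i = (1.982e6/81.2×10⁹)·(5.87/0.0102 + 5.06/4.99×10^-4) = 0.2615 rad.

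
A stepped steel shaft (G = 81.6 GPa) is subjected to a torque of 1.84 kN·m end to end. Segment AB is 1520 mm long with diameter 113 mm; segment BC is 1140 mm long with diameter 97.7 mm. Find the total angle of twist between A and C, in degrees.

0.287°

J_AB = π(0.113)⁴/32 = 1.60×10^-5 m⁴; J_BC = π(0.0977)⁴/32 = 8.94×10^-6 m⁴.
θ = (T/G)·Σ L_i/J_i = (1840/81.6×10⁹)·(1.52/1.60×10^-5 + 1.14/8.94×10^-6) = 5.015×10^-3 rad.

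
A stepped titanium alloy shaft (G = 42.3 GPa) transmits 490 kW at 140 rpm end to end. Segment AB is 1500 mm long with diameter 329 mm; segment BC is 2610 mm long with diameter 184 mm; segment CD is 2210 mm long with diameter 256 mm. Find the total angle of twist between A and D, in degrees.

1.35°

ω = 2π·140/60 = 14.66 rad/s, so T = P/ω = 490×10³ / 14.66 = 33420 N·m.
J_AB = π(0.329)⁴/32 = 1.15×10^-3 m⁴; J_BC = π(0.184)⁴/32 = 1.13×10^-4 m⁴; J_CD = π(0.256)⁴/32 = 4.22×10^-4 m⁴.
θ = (T/G)·Σ L_i/J_i = (33420/42.3×10⁹)·(1.50/1.15×10^-3 + 2.61/1.13×10^-4 + 2.21/4.22×10^-4) = 0.02350 rad.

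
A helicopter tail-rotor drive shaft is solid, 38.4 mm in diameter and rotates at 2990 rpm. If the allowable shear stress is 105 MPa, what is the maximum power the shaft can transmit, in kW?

366 kW

J = πd⁴/32 = π(0.0384)⁴/32 = 2.135×10^-7 m⁴.
T_max = τ_allow·J/r = 1.05×10^8 × 2.135×10^-7 / 0.0192 = 1167 N·m.
ω = 2π·2990/60 = 313.1 rad/s, so P_max = T_max·ω = 3.655×10^5 W.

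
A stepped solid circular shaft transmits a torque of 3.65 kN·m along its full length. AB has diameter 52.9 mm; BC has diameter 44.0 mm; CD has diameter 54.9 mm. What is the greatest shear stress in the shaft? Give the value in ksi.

31.7 ksi

Under the same torque, τ_max = 16T/(πd³) is largest where d is smallest — segment BC (d = 44.0 mm).
τ_max = 16·3650/(π·(0.0440)³) = 2.182×10^8 Pa.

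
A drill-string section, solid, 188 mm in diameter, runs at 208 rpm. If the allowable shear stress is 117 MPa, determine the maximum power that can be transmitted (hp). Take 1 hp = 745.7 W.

J = πd⁴/32 = π(0.188)⁴/32 = 1.226×10^-4 m⁴.
T_max = τ_allow·J/r = 1.17×10^8 × 1.226×10^-4 / 0.0940 = 152600 N·m.
ω = 2π·208/60 = 21.78 rad/s, so P_max = T_max·ω = 3.325×10^6 W.

4460 hp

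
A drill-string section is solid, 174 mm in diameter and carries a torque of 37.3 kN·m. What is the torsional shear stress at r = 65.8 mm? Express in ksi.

3.96 ksi

J = πd⁴/32 = π(0.174)⁴/32 = 8.999×10^-5 m⁴.
Shear stress varies linearly with radius: τ = T·r/J = 37300 × 0.0658 / 8.999×10^-5 = 2.727×10^7 Pa.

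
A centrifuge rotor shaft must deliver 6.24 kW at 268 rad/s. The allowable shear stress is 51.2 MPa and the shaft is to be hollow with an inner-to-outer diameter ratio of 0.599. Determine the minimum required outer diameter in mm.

13.9 mm

ω = 268 rad/s, so T = P/ω = 6.24×10³ / 268.0 = 23.28 N·m.
For a hollow shaft with d_i/d_o = 0.599: τ_max = 16T/(π d_o³ (1−k⁴)), so d_o = [16T/(π τ_allow (1−k⁴))]^(1/3) = [16·23.28/(π·5.12×10^7·0.8713)]^(1/3) = 0.01385 m.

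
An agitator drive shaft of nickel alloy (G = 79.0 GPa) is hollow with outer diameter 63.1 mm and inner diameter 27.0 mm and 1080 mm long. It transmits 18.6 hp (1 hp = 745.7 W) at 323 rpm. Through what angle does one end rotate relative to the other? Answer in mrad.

3.73 mrad

ω = 2π·323/60 = 33.82 rad/s, so T = P/ω = 18.6×745.7 / 33.82 = 410.1 N·m.
J = π(d_o⁴ − d_i⁴)/32 = π(0.0631⁴ − 0.0270⁴)/32 = 1.504×10^-6 m⁴.
θ = T·L/(G·J) = 410.1 × 1.08 / (79.0×10⁹ × 1.504×10^-6) = 3.727×10^-3 rad.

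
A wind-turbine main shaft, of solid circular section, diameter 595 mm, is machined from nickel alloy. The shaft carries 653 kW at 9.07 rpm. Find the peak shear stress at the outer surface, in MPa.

16.6 MPa

ω = 2π·9.07/60 = 0.9498 rad/s, so T = P/ω = 653×10³ / 0.9498 = 687500 N·m.
J = πd⁴/32 = π(0.595)⁴/32 = 0.01230 m⁴.
τ_max = T·r/J = 687500 × 0.297 / 0.01230 = 1.662×10^7 Pa.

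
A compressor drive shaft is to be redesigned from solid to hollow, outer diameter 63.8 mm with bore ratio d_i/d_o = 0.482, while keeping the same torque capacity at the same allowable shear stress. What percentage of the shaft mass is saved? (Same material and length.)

20.3 %

Equal τ_max and T ⇒ the solid shaft needs d_s³ = d_o³(1−k⁴), so d_s = 63.8·(1−0.482⁴)^(1/3) = 62.63 mm.
Area ratio A_h/A_s = d_o²(1−k²)/d_s² = (1−k²)/(1−k⁴)^(2/3) = 0.7966.
Mass saving = 1 − 0.7966 = 20.3 %.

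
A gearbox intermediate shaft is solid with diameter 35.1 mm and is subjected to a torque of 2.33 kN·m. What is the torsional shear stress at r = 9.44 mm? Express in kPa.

J = πd⁴/32 = π(0.0351)⁴/32 = 1.490×10^-7 m⁴.
Shear stress varies linearly with radius: τ = T·r/J = 2330 × 0.00944 / 1.490×10^-7 = 1.476×10^8 Pa.

148000 kPa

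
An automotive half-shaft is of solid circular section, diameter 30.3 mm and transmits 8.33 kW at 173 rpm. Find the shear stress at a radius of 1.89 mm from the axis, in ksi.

1.52 ksi

ω = 2π·173/60 = 18.12 rad/s, so T = P/ω = 8.33×10³ / 18.12 = 459.8 N·m.
J = πd⁴/32 = π(0.0303)⁴/32 = 8.275×10^-8 m⁴.
Shear stress varies linearly with radius: τ = T·r/J = 459.8 × 0.00189 / 8.275×10^-8 = 1.050×10^7 Pa.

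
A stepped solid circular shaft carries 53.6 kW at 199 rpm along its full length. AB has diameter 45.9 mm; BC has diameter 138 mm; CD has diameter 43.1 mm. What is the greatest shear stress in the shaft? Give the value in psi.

ω = 2π·199/60 = 20.84 rad/s, so T = P/ω = 53.6×10³ / 20.84 = 2572 N·m.
Under the same torque, τ_max = 16T/(πd³) is largest where d is smallest — segment CD (d = 43.1 mm).
τ_max = 16·2572/(π·(0.0431)³) = 1.636×10^8 Pa.

23700 psi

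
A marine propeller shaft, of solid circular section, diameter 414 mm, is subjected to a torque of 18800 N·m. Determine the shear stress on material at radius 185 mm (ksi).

J = πd⁴/32 = π(0.414)⁴/32 = 2.884×10^-3 m⁴.
Shear stress varies linearly with radius: τ = T·r/J = 18800 × 0.185 / 2.884×10^-3 = 1.206×10^6 Pa.

0.175 ksi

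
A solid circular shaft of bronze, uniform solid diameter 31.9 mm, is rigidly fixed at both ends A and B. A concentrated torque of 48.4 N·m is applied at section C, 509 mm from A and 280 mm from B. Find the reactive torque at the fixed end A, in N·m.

With uniform GJ and both ends fixed, compatibility θ_AC = θ_CB gives T_A·a = T_B·b, together with T_A + T_B = T₀.
T_A = T₀·b/(a+b) = 48.40·280/789.0 = 17.18 N·m; T_B = 31.22 N·m.

17.2 N·m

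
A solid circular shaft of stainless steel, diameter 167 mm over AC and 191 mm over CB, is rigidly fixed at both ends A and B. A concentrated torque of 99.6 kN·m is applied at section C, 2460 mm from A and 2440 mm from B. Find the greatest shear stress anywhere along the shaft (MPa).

Compatibility: T_A·a/J_AC = T_B·b/J_CB with T_A + T_B = T₀.
J_AC = 7.64×10^-5 m⁴, J_CB = 1.31×10^-4 m⁴, so T_A = T₀·(J_AC/a)/((J_AC/a)+(J_CB/b)) = 36550 N·m, T_B = 63050 N·m.
τ in each portion: τ_AC = 4.00×10^7 Pa, τ_CB = 4.61×10^7 Pa; maximum is in CB.
τ_max = T_CB·r/J = 63050·0.0955/1.31×10^-4 = 4.609×10^7 Pa.

46.1 MPa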